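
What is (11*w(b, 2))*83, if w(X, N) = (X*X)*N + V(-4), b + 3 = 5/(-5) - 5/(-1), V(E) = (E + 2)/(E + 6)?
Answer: 913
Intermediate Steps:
V(E) = (2 + E)/(6 + E)
b = 1 (b = -3 + (5/(-5) - 5/(-1)) = -3 + (5*(-⅕) - 5*(-1)) = -3 + (-1 + 5) = -3 + 4 = 1)
w(X, N) = -1 + N*X² (w(X, N) = (X*X)*N + (2 - 4)/(6 - 4) = X²*N - 2/2 = N*X² + (½)*(-2) = N*X² - 1 = -1 + N*X²)
(11*w(b, 2))*83 = (11*(-1 + 2*1²))*83 = (11*(-1 + 2*1))*83 = (11*(-1 + 2))*83 = (11*1)*83 = 11*83 = 913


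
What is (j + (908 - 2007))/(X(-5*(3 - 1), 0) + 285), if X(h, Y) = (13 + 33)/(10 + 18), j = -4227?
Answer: -74564/4013 ≈ -18.581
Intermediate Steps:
X(h, Y) = 23/14 (X(h, Y) = 46/28 = 46*(1/28) = 23/14)
(j + (908 - 2007))/(X(-5*(3 - 1), 0) + 285) = (-4227 + (908 - 2007))/(23/14 + 285) = (-4227 - 1099)/(4013/14) = -5326*14/4013 = -74564/4013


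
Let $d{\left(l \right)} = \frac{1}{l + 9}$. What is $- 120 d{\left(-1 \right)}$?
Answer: $-15$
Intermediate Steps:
$d{\left(l \right)} = \frac{1}{9 + l}$
$- 120 d{\left(-1 \right)} = - \frac{120}{9 - 1} = - \frac{120}{8} = \left(-120\right) \frac{1}{8} = -15$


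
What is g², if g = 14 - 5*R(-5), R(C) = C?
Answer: 1521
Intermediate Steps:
g = 39 (g = 14 - 5*(-5) = 14 + 25 = 39)
g² = 39² = 1521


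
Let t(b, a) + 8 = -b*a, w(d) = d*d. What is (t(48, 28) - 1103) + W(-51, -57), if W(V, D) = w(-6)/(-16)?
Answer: -9829/4 ≈ -2457.3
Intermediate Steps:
w(d) = d²
W(V, D) = -9/4 (W(V, D) = (-6)²/(-16) = 36*(-1/16) = -9/4)
t(b, a) = -8 - a*b (t(b, a) = -8 - b*a = -8 - a*b)
(t(48, 28) - 1103) + W(-51, -57) = ((-8 - 1*28*48) - 1103) - 9/4 = ((-8 - 1344) - 1103) - 9/4 = (-1352 - 1103) - 9/4 = -2455 - 9/4 = -9829/4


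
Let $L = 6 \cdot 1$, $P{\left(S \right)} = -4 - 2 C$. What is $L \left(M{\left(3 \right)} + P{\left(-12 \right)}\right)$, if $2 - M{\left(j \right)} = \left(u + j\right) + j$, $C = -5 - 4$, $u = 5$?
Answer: $30$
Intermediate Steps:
$C = -9$ ($C = -5 - 4 = -9$)
$P{\left(S \right)} = 14$ ($P{\left(S \right)} = -4 - -18 = -4 + 18 = 14$)
$L = 6$
$M{\left(j \right)} = -3 - 2 j$ ($M{\left(j \right)} = 2 - \left(\left(5 + j\right) + j\right) = 2 - \left(5 + 2 j\right) = -3 - 2 j$)
$L \left(M{\left(3 \right)} + P{\left(-12 \right)}\right) = 6 \left(\left(-3 - 6\right) + 14\right) = 6 \left(-9 + 14\right) = 6 \cdot 5 = 30$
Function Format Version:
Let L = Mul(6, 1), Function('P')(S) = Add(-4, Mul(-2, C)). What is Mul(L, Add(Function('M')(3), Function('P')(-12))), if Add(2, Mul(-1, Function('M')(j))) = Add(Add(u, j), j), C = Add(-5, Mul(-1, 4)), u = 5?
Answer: 30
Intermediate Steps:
C = -9 (C = Add(-5, -4) = -9)
Function('P')(S) = 14 (Function('P')(S) = Add(-4, Mul(-2, -9)) = Add(-4, 18) = 14)
L = 6
Function('M')(j) = Add(-3, Mul(-2, j)) (Function('M')(j) = Add(2, Mul(-1, Add(Add(5, j), j))) = Add(2, Mul(-1, Add(5, Mul(2, j)))) = Add(2, Add(-5, Mul(-2, j))) = Add(-3, Mul(-2, j)))
Mul(L, Add(Function('M')(3), Function('P')(-12))) = Mul(6, Add(Add(-3, Mul(-2, 3)), 14)) = Mul(6, Add(Add(-3, -6), 14)) = Mul(6, Add(-9, 14)) = Mul(6, 5) = 30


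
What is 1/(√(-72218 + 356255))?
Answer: √284037/284037 ≈ 0.0018763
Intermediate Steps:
1/(√(-72218 + 356255)) = 1/(√284037) = √284037/284037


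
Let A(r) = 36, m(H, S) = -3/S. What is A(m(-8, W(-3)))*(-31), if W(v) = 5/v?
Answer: -1116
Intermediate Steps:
A(m(-8, W(-3)))*(-31) = 36*(-31) = -1116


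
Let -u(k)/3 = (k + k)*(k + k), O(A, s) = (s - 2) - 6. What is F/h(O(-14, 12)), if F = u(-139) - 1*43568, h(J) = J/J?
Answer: -275420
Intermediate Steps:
O(A, s) = -8 + s (O(A, s) = (-2 + s) - 6 = -8 + s)
h(J) = 1
u(k) = -12*k² (u(k) = -3*(k + k)*(k + k) = -3*2*k*2*k = -12*k²)
F = -275420 (F = -12*(-139)² - 1*43568 = -12*19321 - 43568 = -231852 - 43568 = -275420)
F/h(O(-14, 12)) = -275420/1 = -275420*1 = -275420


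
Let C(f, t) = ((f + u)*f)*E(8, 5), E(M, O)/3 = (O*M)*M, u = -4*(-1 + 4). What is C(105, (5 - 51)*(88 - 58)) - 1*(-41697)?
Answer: 9416097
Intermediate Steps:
u = -12 (u = -4*3 = -12)
E(M, O) = 3*O*M² (E(M, O) = 3*((O*M)*M) = 3*((M*O)*M) = 3*(O*M²) = 3*O*M²)
C(f, t) = 960*f*(-12 + f) (C(f, t) = ((f - 12)*f)*(3*5*8²) = ((-12 + f)*f)*(3*5*64) = (f*(-12 + f))*960 = 960*f*(-12 + f))
C(105, (5 - 51)*(88 - 58)) - 1*(-41697) = 960*105*(-12 + 105) - 1*(-41697) = 960*105*93 + 41697 = 9374400 + 41697 = 9416097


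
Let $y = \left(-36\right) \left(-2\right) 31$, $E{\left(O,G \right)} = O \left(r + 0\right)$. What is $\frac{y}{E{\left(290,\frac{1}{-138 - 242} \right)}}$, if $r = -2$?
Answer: $- \frac{558}{145} \approx -3.8483$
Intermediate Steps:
$E{\left(O,G \right)} = - 2 O$ ($E{\left(O,G \right)} = O \left(-2 + 0\right) = O \left(-2\right) = - 2 O$)
$y = 2232$ ($y = 72 \cdot 31 = 2232$)
$\frac{y}{E{\left(290,\frac{1}{-138 - 242} \right)}} = \frac{2232}{\left(-2\right) 290} = \frac{2232}{-580} = 2232 \left(- \frac{1}{580}\right) = - \frac{558}{145}$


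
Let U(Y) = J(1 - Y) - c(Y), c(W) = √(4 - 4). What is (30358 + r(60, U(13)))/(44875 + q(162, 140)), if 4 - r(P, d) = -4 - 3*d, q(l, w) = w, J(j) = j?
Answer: 2022/3001 ≈ 0.67378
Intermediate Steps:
c(W) = 0 (c(W) = √0 = 0)
U(Y) = 1 - Y (U(Y) = (1 - Y) - 1*0 = (1 - Y) + 0 = 1 - Y)
r(P, d) = 8 + 3*d (r(P, d) = 4 - (-4 - 3*d) = 4 + (4 + 3*d) = 8 + 3*d)
(30358 + r(60, U(13)))/(44875 + q(162, 140)) = (30358 + (8 + 3*(1 - 1*13)))/(44875 + 140) = (30358 + (8 + 3*(1 - 13)))/45015 = (30358 + (8 + 3*(-12)))*(1/45015) = (30358 + (8 - 36))*(1/45015) = (30358 - 28)*(1/45015) = 30330*(1/45015) = 2022/3001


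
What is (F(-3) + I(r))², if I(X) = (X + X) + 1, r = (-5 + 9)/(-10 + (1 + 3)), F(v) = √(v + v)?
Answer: (1 - 3*I*√6)²/9 ≈ -5.8889 - 1.633*I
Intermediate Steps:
F(v) = √2*√v (F(v) = √(2*v) = √2*√v)
r = -⅔ (r = 4/(-10 + 4) = 4/(-6) = 4*(-⅙) = -⅔ ≈ -0.66667)
I(X) = 1 + 2*X (I(X) = 2*X + 1 = 1 + 2*X)
(F(-3) + I(r))² = (√2*√(-3) + (1 + 2*(-⅔)))² = (√2*(I*√3) + (1 - 4/3))² = (I*√6 - ⅓)² = (-⅓ + I*√6)²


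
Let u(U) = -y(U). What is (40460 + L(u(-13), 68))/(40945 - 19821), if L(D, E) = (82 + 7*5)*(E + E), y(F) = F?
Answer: 14093/5281 ≈ 2.6686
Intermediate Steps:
u(U) = -U
L(D, E) = 234*E (L(D, E) = (82 + 35)*(2*E) = 117*(2*E) = 234*E)
(40460 + L(u(-13), 68))/(40945 - 19821) = (40460 + 234*68)/(40945 - 19821) = (40460 + 15912)/21124 = 56372*(1/21124) = 14093/5281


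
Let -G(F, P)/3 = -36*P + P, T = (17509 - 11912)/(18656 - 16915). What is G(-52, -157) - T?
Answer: -28705982/1741 ≈ -16488.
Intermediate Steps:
T = 5597/1741 ≈ 3.2148
G(F, P) = 105*P (G(F, P) = -3*(-36*P + P) = -(-105)*P = 105*P)
G(-52, -157) - T = 105*(-157) - 1*5597/1741 = -16485 - 5597/1741 = -28705982/1741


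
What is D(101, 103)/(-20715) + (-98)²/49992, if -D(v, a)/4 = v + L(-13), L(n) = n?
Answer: 18045337/86298690 ≈ 0.20910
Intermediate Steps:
D(v, a) = 52 - 4*v (D(v, a) = -4*(v - 13) = -4*(-13 + v) = 52 - 4*v)
D(101, 103)/(-20715) + (-98)²/49992 = (52 - 4*101)/(-20715) + (-98)²/49992 = (52 - 404)*(-1/20715) + 9604*(1/49992) = -352*(-1/20715) + 2401/12498 = 352/20715 + 2401/12498 = 18045337/86298690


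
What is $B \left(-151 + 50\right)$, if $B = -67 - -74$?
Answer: $-707$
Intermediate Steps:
$B = 7$ ($B = -67 + 74 = 7$)
$B \left(-151 + 50\right) = 7 \left(-151 + 50\right) = 7 \left(-101\right) = -707$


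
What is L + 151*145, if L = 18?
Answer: 21913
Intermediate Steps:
L + 151*145 = 18 + 151*145 = 18 + 21895 = 21913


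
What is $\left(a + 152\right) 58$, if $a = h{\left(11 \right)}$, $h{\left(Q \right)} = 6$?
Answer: $9164$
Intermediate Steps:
$a = 6$
$\left(a + 152\right) 58 = \left(6 + 152\right) 58 = 158 \cdot 58 = 9164$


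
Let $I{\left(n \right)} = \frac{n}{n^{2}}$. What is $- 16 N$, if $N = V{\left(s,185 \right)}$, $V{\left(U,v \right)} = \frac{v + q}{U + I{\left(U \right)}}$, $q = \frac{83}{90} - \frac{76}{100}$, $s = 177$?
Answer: $- \frac{19664228}{1174875} \approx -16.737$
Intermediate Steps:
$I{\left(n \right)} = \frac{1}{n}$ ($I{\left(n \right)} = \frac{n}{n^{2}} = \frac{1}{n}$)
$q = \frac{73}{450}$ ($q = 83 \cdot \frac{1}{90} - \frac{19}{25} = \frac{83}{90} - \frac{19}{25} = \frac{73}{450} \approx 0.16222$)
$V{\left(U,v \right)} = \frac{\frac{73}{450} + v}{U + \frac{1}{U}}$ ($V{\left(U,v \right)} = \frac{v + \frac{73}{450}}{U + \frac{1}{U}} = \frac{\frac{73}{450} + v}{U + \frac{1}{U}}$)
$N = \frac{4916057}{4699500}$ ($N = \frac{1}{450} \cdot 177 \frac{1}{1 + 177^{2}} \left(73 + 450 \cdot 185\right) = \frac{1}{450} \cdot 177 \frac{1}{1 + 31329} \left(73 + 83250\right) = \frac{1}{450} \cdot 177 \cdot \frac{1}{31330} \cdot 83323 = \frac{4916057}{4699500} \approx 1.0461$)
$- 16 N = \left(-16\right) \frac{4916057}{4699500} = - \frac{19664228}{1174875}$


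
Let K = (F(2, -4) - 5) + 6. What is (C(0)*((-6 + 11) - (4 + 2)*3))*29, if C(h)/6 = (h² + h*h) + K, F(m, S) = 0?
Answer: -2262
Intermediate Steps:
K = 1 (K = (0 - 5) + 6 = -5 + 6 = 1)
C(h) = 6 + 12*h² (C(h) = 6*((h² + h*h) + 1) = 6*((h² + h²) + 1) = 6*(2*h² + 1) = 6*(1 + 2*h²) = 6 + 12*h²)
(C(0)*((-6 + 11) - (4 + 2)*3))*29 = ((6 + 12*0²)*((-6 + 11) - (4 + 2)*3))*29 = ((6 + 12*0)*(5 - 6*3))*29 = ((6 + 0)*(5 - 1*18))*29 = (6*(5 - 18))*29 = (6*(-13))*29 = -78*29 = -2262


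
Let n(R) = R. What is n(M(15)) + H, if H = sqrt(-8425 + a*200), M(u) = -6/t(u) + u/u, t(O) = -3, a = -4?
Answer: 3 + 15*I*sqrt(41) ≈ 3.0 + 96.047*I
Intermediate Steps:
M(u) = 3 (M(u) = -6/(-3) + u/u = -6*(-1/3) + 1 = 2 + 1 = 3)
H = 15*I*sqrt(41) (H = sqrt(-8425 - 4*200) = sqrt(-8425 - 800) = sqrt(-9225) = 15*I*sqrt(41) ≈ 96.047*I)
n(M(15)) + H = 3 + 15*I*sqrt(41)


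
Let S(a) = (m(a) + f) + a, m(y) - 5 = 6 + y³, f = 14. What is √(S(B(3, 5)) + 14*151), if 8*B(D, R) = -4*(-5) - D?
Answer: √2202338/32 ≈ 46.376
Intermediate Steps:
m(y) = 11 + y³ (m(y) = 5 + (6 + y³) = 11 + y³)
B(D, R) = 5/2 - D/8 (B(D, R) = (-4*(-5) - D)/8 = (20 - D)/8 = 5/2 - D/8)
S(a) = 25 + a + a³ (S(a) = ((11 + a³) + 14) + a = (25 + a³) + a = 25 + a + a³)
√(S(B(3, 5)) + 14*151) = √((25 + (5/2 - ⅛*3) + (5/2 - ⅛*3)³) + 14*151) = √((25 + (5/2 - 3/8) + (5/2 - 3/8)³) + 2114) = √((25 + 17/8 + (17/8)³) + 2114) = √((25 + 17/8 + 4913/512) + 2114) = √(18801/512 + 2114) = √(1101169/512) = √2202338/32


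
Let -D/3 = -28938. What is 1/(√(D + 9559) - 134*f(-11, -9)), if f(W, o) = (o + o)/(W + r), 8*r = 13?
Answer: 160800/18862501 + 625*√96373/18862501 ≈ 0.018811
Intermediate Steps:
r = 13/8 (r = (⅛)*13 = 13/8 ≈ 1.6250)
D = 86814 (D = -3*(-28938) = 86814)
f(W, o) = 2*o/(13/8 + W) (f(W, o) = (o + o)/(W + 13/8) = (2*o)/(13/8 + W) = 2*o/(13/8 + W))
1/(√(D + 9559) - 134*f(-11, -9)) = 1/(√(86814 + 9559) - 2144*(-9)/(13 + 8*(-11))) = 1/(√96373 - 2144*(-9)/(13 - 88)) = 1/(√96373 - 2144*(-9)/(-75)) = 1/(√96373 - 2144*(-9)*(-1)/75) = 1/(√96373 - 134*48/25) = 1/(√96373 - 6432/25) = 1/(-6432/25 + √96373)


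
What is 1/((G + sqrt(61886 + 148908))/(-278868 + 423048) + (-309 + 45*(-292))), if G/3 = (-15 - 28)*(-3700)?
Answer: -139753639396800/1879084049472009803 - 72090*sqrt(210794)/1879084049472009803 ≈ -7.4373e-5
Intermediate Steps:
G = 477300 (G = 3*((-15 - 28)*(-3700)) = 3*(-43*(-3700)) = 3*159100 = 477300)
1/((G + sqrt(61886 + 148908))/(-278868 + 423048) + (-309 + 45*(-292))) = 1/((477300 + sqrt(61886 + 148908))/(-278868 + 423048) + (-309 + 45*(-292))) = 1/((477300 + sqrt(210794))/144180 + (-309 - 13140)) = 1/((477300 + sqrt(210794))*(1/144180) - 13449) = 1/((7955/2403 + sqrt(210794)/144180) - 13449) = 1/(-32309992/2403 + sqrt(210794)/144180)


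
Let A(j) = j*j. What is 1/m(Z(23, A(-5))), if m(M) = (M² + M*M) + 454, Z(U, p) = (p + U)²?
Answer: 1/10617286 ≈ 9.4186e-8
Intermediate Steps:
A(j) = j²
Z(U, p) = (U + p)²
m(M) = 454 + 2*M² (m(M) = (M² + M²) + 454 = 2*M² + 454 = 454 + 2*M²)
1/m(Z(23, A(-5))) = 1/(454 + 2*((23 + (-5)²)²)²) = 1/(454 + 2*((23 + 25)²)²) = 1/(454 + 2*(48²)²) = 1/(454 + 2*2304²) = 1/(454 + 2*5308416) = 1/(454 + 10616832) = 1/10617286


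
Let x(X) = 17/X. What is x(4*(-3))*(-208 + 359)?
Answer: -2567/12 ≈ -213.92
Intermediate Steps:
x(4*(-3))*(-208 + 359) = (17/((4*(-3))))*(-208 + 359) = (17/(-12))*151 = (17*(-1/12))*151 = -17/12*151 = -2567/12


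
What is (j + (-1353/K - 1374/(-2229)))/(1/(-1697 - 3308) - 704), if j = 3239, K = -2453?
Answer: -895661756990/194602890323 ≈ -4.6025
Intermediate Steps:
(j + (-1353/K - 1374/(-2229)))/(1/(-1697 - 3308) - 704) = (3239 + (-1353/(-2453) - 1374/(-2229)))/(1/(-1697 - 3308) - 704) = (3239 + (-1353*(-1/2453) - 1374*(-1/2229)))/(1/(-5005) - 704) = (3239 + (123/223 + 458/743))/(-1/5005 - 704) = (3239 + 193523/165689)/(-3523521/5005) = (536860194/165689)*(-5005/3523521) = -895661756990/194602890323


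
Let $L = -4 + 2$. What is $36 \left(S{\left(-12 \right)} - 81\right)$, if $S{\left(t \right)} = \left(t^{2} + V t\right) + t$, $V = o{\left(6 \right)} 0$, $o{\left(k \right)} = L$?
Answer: $1836$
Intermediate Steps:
$L = -2$
$o{\left(k \right)} = -2$
$V = 0$ ($V = \left(-2\right) 0 = 0$)
$S{\left(t \right)} = t + t^{2}$ ($S{\left(t \right)} = \left(t^{2} + 0 t\right) + t = \left(t^{2} + 0\right) + t = t^{2} + t = t + t^{2}$)
$36 \left(S{\left(-12 \right)} - 81\right) = 36 \left(- 12 \left(1 - 12\right) - 81\right) = 36 \left(\left(-12\right) \left(-11\right) - 81\right) = 36 \left(132 - 81\right) = 36 \cdot 51 = 1836$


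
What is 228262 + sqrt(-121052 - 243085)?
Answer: 228262 + I*sqrt(364137) ≈ 2.2826e+5 + 603.44*I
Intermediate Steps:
228262 + sqrt(-121052 - 243085) = 228262 + sqrt(-364137) = 228262 + I*sqrt(364137)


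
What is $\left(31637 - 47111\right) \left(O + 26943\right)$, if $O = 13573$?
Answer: $-626944584$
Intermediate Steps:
$\left(31637 - 47111\right) \left(O + 26943\right) = \left(31637 - 47111\right) \left(13573 + 26943\right) = \left(-15474\right) 40516 = -626944584$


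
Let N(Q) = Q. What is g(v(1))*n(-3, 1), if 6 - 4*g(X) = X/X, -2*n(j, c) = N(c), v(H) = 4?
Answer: -5/8 ≈ -0.62500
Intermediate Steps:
n(j, c) = -c/2
g(X) = 5/4 (g(X) = 3/2 - X/(4*X) = 3/2 - 1/4*1 = 3/2 - 1/4 = 5/4)
g(v(1))*n(-3, 1) = 5*(-1/2*1)/4 = (5/4)*(-1/2) = -5/8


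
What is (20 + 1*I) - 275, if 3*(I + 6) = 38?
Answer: -745/3 ≈ -248.33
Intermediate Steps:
I = 20/3 (I = -6 + (⅓)*38 = -6 + 38/3 = 20/3 ≈ 6.6667)
(20 + 1*I) - 275 = (20 + 1*(20/3)) - 275 = (20 + 20/3) - 275 = 80/3 - 275 = -745/3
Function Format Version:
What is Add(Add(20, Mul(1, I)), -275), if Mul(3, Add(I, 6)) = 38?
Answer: Rational(-745, 3) ≈ -248.33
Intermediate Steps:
I = Rational(20, 3) (I = Add(-6, Mul(Rational(1, 3), 38)) = Add(-6, Rational(38, 3)) = Rational(20, 3) ≈ 6.6667)
Add(Add(20, Mul(1, I)), -275) = Add(Add(20, Mul(1, Rational(20, 3))), -275) = Add(Add(20, Rational(20, 3)), -275) = Add(Rational(80, 3), -275) = Rational(-745, 3)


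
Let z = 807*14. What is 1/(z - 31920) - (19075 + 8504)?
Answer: -568734139/20622 ≈ -27579.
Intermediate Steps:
z = 11298
1/(z - 31920) - (19075 + 8504) = 1/(11298 - 31920) - (19075 + 8504) = 1/(-20622) - 1*27579 = -1/20622 - 27579 = -568734139/20622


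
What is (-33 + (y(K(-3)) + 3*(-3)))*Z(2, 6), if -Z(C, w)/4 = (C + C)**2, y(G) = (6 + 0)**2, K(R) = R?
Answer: 384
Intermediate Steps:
y(G) = 36 (y(G) = 6**2 = 36)
Z(C, w) = -16*C**2 (Z(C, w) = -4*(C + C)**2 = -4*4*C**2 = -16*C**2)
(-33 + (y(K(-3)) + 3*(-3)))*Z(2, 6) = (-33 + (36 + 3*(-3)))*(-16*2**2) = (-33 + (36 - 9))*(-16*4) = (-33 + 27)*(-64) = -6*(-64) = 384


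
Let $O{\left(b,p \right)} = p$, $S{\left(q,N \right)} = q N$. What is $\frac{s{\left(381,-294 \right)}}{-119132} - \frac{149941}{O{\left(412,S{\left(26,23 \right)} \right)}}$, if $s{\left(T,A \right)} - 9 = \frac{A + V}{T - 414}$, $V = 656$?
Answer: $- \frac{22671977351}{90421188} \approx -250.74$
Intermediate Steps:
$S{\left(q,N \right)} = N q$
$s{\left(T,A \right)} = 9 + \frac{656 + A}{-414 + T}$ ($s{\left(T,A \right)} = 9 + \frac{A + 656}{T - 414} = 9 + \frac{656 + A}{-414 + T}$)
$\frac{s{\left(381,-294 \right)}}{-119132} - \frac{149941}{O{\left(412,S{\left(26,23 \right)} \right)}} = \frac{\frac{1}{-414 + 381} \left(-3070 - 294 + 9 \cdot 381\right)}{-119132} - \frac{149941}{23 \cdot 26} = \frac{-3070 - 294 + 3429}{-33} \left(- \frac{1}{119132}\right) - \frac{149941}{598} = \left(- \frac{1}{33}\right) 65 \left(- \frac{1}{119132}\right) - \frac{149941}{598} = \left(- \frac{65}{33}\right) \left(- \frac{1}{119132}\right) - \frac{149941}{598} = \frac{5}{302412} - \frac{149941}{598} = - \frac{22671977351}{90421188}$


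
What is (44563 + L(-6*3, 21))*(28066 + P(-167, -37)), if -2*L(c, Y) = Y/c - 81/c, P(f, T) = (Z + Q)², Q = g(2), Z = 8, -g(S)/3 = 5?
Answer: 3758525660/3 ≈ 1.2528e+9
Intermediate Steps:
g(S) = -15 (g(S) = -3*5 = -15)
Q = -15
P(f, T) = 49 (P(f, T) = (8 - 15)² = (-7)² = 49)
L(c, Y) = 81/(2*c) - Y/(2*c) (L(c, Y) = -(Y/c - 81/c)/2 = -(-81/c + Y/c)/2 = 81/(2*c) - Y/(2*c))
(44563 + L(-6*3, 21))*(28066 + P(-167, -37)) = (44563 + (81 - 1*21)/(2*((-6*3))))*(28066 + 49) = (44563 + (½)*(81 - 21)/(-18))*28115 = (44563 + (½)*(-1/18)*60)*28115 = (44563 - 5/3)*28115 = (133684/3)*28115 = 3758525660/3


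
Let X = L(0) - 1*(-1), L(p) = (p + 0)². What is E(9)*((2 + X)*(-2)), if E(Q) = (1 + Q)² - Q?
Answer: -546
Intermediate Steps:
L(p) = p²
X = 1 (X = 0² - 1*(-1) = 0 + 1 = 1)
E(9)*((2 + X)*(-2)) = ((1 + 9)² - 1*9)*((2 + 1)*(-2)) = (10² - 9)*(3*(-2)) = (100 - 9)*(-6) = 91*(-6) = -546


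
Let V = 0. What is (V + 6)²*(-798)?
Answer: -28728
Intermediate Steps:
(V + 6)²*(-798) = (0 + 6)²*(-798) = 6²*(-798) = 36*(-798) = -28728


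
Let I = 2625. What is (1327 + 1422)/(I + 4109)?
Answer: 2749/6734 ≈ 0.40823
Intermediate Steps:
(1327 + 1422)/(I + 4109) = (1327 + 1422)/(2625 + 4109) = 2749/6734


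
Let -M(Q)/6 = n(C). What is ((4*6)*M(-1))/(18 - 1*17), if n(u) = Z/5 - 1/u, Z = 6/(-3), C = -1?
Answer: -432/5 ≈ -86.400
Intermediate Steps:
Z = -2 (Z = 6*(-1/3) = -2)
n(u) = -2/5 - 1/u
M(Q) = -18/5 (M(Q) = -6*(-2/5 - 1/(-1)) = -6*(-2/5 - 1*(-1)) = -6*(-2/5 + 1) = -6*3/5 = -18/5)
((4*6)*M(-1))/(18 - 1*17) = ((4*6)*(-18/5))/(18 - 1*17) = (24*(-18/5))/(18 - 17) = -432/5/1 = 1*(-432/5) = -432/5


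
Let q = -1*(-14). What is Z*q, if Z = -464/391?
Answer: -6496/391 ≈ -16.614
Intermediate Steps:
Z = -464/391 (Z = -464*1/391 = -464/391 ≈ -1.1867)
q = 14
Z*q = -464/391*14 = -6496/391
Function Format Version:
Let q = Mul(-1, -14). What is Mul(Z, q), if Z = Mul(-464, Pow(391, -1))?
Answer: Rational(-6496, 391) ≈ -16.614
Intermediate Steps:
Z = Rational(-464, 391) (Z = Mul(-464, Rational(1, 391)) = Rational(-464, 391) ≈ -1.1867)
q = 14
Mul(Z, q) = Mul(Rational(-464, 391), 14) = Rational(-6496, 391)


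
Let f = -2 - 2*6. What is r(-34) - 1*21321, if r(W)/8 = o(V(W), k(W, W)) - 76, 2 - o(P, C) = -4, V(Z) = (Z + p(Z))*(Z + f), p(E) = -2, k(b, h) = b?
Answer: -21881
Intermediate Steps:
f = -14 (f = -2 - 12 = -14)
V(Z) = (-14 + Z)*(-2 + Z) (V(Z) = (Z - 2)*(Z - 14) = (-2 + Z)*(-14 + Z) = (-14 + Z)*(-2 + Z))
o(P, C) = 6 (o(P, C) = 2 - 1*(-4) = 2 + 4 = 6)
r(W) = -560 (r(W) = 8*(6 - 76) = 8*(-70) = -560)
r(-34) - 1*21321 = -560 - 1*21321 = -560 - 21321 = -21881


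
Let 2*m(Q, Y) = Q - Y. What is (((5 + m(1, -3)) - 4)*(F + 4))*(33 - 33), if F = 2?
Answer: 0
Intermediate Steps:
m(Q, Y) = Q/2 - Y/2 (m(Q, Y) = (Q - Y)/2 = Q/2 - Y/2)
(((5 + m(1, -3)) - 4)*(F + 4))*(33 - 33) = (((5 + ((½)*1 - ½*(-3))) - 4)*(2 + 4))*(33 - 33) = (((5 + (½ + 3/2)) - 4)*6)*0 = (((5 + 2) - 4)*6)*0 = ((7 - 4)*6)*0 = (3*6)*0 = 18*0 = 0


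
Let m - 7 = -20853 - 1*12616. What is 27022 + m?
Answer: -6440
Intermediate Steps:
m = -33462 (m = 7 + (-20853 - 1*12616) = 7 + (-20853 - 12616) = 7 - 33469 = -33462)
27022 + m = 27022 - 33462 = -6440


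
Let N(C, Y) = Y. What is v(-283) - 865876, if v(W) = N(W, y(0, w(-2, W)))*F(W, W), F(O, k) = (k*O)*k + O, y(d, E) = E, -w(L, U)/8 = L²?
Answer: 724429164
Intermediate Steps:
w(L, U) = -8*L²
F(O, k) = O + O*k² (F(O, k) = (O*k)*k + O = O*k² + O = O + O*k²)
v(W) = -32*W*(1 + W²) (v(W) = (-8*(-2)²)*(W*(1 + W²)) = (-8*4)*(W*(1 + W²)) = -32*W*(1 + W²))
v(-283) - 865876 = -32*(-283)*(1 + (-283)²) - 865876 = -32*(-283)*(1 + 80089) - 865876 = -32*(-283)*80090 - 865876 = 725295040 - 865876 = 724429164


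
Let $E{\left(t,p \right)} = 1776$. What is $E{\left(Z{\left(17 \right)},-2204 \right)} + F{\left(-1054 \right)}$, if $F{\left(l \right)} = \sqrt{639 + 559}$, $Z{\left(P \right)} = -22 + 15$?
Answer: $1776 + \sqrt{1198} \approx 1810.6$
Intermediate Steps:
$Z{\left(P \right)} = -7$
$F{\left(l \right)} = \sqrt{1198}$
$E{\left(Z{\left(17 \right)},-2204 \right)} + F{\left(-1054 \right)} = 1776 + \sqrt{1198}$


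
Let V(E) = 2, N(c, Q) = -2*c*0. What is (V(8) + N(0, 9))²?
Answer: 4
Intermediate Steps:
N(c, Q) = 0
(V(8) + N(0, 9))² = (2 + 0)² = 2² = 4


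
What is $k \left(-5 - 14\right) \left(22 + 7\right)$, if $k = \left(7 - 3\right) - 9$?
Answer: $2755$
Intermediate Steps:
$k = -5$ ($k = 4 - 9 = -5$)
$k \left(-5 - 14\right) \left(22 + 7\right) = - 5 \left(-5 - 14\right) \left(22 + 7\right) = - 5 \left(-5 - 14\right) 29 = - 5 \left(\left(-19\right) 29\right) = \left(-5\right) \left(-551\right) = 2755$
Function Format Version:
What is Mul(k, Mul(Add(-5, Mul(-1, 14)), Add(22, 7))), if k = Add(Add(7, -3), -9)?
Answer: 2755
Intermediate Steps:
k = -5 (k = Add(4, -9) = -5)
Mul(k, Mul(Add(-5, Mul(-1, 14)), Add(22, 7))) = Mul(-5, Mul(Add(-5, Mul(-1, 14)), Add(22, 7))) = Mul(-5, Mul(Add(-5, -14), 29)) = Mul(-5, Mul(-19, 29)) = Mul(-5, -551) = 2755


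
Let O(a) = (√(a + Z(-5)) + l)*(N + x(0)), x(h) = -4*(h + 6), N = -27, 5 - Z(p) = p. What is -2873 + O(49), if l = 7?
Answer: -3230 - 51*√59 ≈ -3621.7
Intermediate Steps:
Z(p) = 5 - p
x(h) = -24 - 4*h (x(h) = -4*(6 + h) = -24 - 4*h)
O(a) = -357 - 51*√(10 + a) (O(a) = (√(a + (5 - 1*(-5))) + 7)*(-27 + (-24 - 4*0)) = (√(a + (5 + 5)) + 7)*(-27 + (-24 + 0)) = (√(a + 10) + 7)*(-27 - 24) = (√(10 + a) + 7)*(-51) = (7 + √(10 + a))*(-51) = -357 - 51*√(10 + a))
-2873 + O(49) = -2873 + (-357 - 51*√(10 + 49)) = -2873 + (-357 - 51*√59) = -3230 - 51*√59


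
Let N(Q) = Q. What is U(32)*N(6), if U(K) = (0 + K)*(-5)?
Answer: -960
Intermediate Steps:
U(K) = -5*K (U(K) = K*(-5) = -5*K)
U(32)*N(6) = -5*32*6 = -160*6 = -960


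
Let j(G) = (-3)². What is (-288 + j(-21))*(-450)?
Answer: 125550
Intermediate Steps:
j(G) = 9
(-288 + j(-21))*(-450) = (-288 + 9)*(-450) = -279*(-450) = 125550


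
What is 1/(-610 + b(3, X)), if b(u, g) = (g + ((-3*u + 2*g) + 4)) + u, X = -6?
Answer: -1/630 ≈ -0.0015873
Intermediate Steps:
b(u, g) = 4 - 2*u + 3*g (b(u, g) = (g + (4 - 3*u + 2*g)) + u = (4 - 3*u + 3*g) + u = 4 - 2*u + 3*g)
1/(-610 + b(3, X)) = 1/(-610 + (4 - 2*3 + 3*(-6))) = 1/(-610 + (4 - 6 - 18)) = 1/(-610 - 20) = 1/(-630) = -1/630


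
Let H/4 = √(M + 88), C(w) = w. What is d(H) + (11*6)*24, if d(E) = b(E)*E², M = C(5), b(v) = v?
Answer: 1584 + 5952*√93 ≈ 58983.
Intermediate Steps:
M = 5
H = 4*√93 (H = 4*√(5 + 88) = 4*√93 ≈ 38.575)
d(E) = E³ (d(E) = E*E² = E³)
d(H) + (11*6)*24 = (4*√93)³ + (11*6)*24 = 5952*√93 + 66*24 = 5952*√93 + 1584 = 1584 + 5952*√93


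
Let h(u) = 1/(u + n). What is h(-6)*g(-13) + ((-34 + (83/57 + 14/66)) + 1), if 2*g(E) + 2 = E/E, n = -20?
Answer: -1020913/32604 ≈ -31.313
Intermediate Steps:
g(E) = -½ (g(E) = -1 + (E/E)/2 = -1 + (½)*1 = -1 + ½ = -½)
h(u) = 1/(-20 + u) (h(u) = 1/(u - 20) = 1/(-20 + u))
h(-6)*g(-13) + ((-34 + (83/57 + 14/66)) + 1) = -½/(-20 - 6) + ((-34 + (83/57 + 14/66)) + 1) = -½/(-26) + ((-34 + (83*(1/57) + 14*(1/66))) + 1) = -1/26*(-½) + ((-34 + (83/57 + 7/33)) + 1) = 1/52 + ((-34 + 1046/627) + 1) = 1/52 + (-20272/627 + 1) = 1/52 - 19645/627 = -1020913/32604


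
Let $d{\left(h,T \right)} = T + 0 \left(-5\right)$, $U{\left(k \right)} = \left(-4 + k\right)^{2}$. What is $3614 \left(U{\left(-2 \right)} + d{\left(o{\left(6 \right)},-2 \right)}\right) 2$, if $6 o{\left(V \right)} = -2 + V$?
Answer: $245752$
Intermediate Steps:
$o{\left(V \right)} = - \frac{1}{3} + \frac{V}{6}$ ($o{\left(V \right)} = \frac{-2 + V}{6} = - \frac{1}{3} + \frac{V}{6}$)
$d{\left(h,T \right)} = T$ ($d{\left(h,T \right)} = T + 0 = T$)
$3614 \left(U{\left(-2 \right)} + d{\left(o{\left(6 \right)},-2 \right)}\right) 2 = 3614 \left(\left(-4 - 2\right)^{2} - 2\right) 2 = 3614 \left(\left(-6\right)^{2} - 2\right) 2 = 3614 \left(36 - 2\right) 2 = 3614 \cdot 34 \cdot 2 = 3614 \cdot 68 = 245752$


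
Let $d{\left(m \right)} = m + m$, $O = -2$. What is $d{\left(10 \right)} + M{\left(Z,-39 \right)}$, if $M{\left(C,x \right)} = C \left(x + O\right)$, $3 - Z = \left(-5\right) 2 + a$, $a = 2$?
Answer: $-431$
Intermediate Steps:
$Z = 11$ ($Z = 3 - \left(\left(-5\right) 2 + 2\right) = 3 - \left(-10 + 2\right) = 3 - -8 = 3 + 8 = 11$)
$M{\left(C,x \right)} = C \left(-2 + x\right)$ ($M{\left(C,x \right)} = C \left(x - 2\right) = C \left(-2 + x\right)$)
$d{\left(m \right)} = 2 m$
$d{\left(10 \right)} + M{\left(Z,-39 \right)} = 2 \cdot 10 + 11 \left(-2 - 39\right) = 20 + 11 \left(-41\right) = 20 - 451 = -431$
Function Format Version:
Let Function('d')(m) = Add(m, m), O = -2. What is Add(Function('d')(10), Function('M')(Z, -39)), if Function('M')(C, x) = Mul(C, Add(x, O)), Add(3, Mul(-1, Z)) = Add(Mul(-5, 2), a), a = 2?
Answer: -431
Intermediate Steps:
Z = 11 (Z = Add(3, Mul(-1, Add(Mul(-5, 2), 2))) = Add(3, Mul(-1, Add(-10, 2))) = Add(3, Mul(-1, -8)) = Add(3, 8) = 11)
Function('M')(C, x) = Mul(C, Add(-2, x)) (Function('M')(C, x) = Mul(C, Add(x, -2)) = Mul(C, Add(-2, x)))
Function('d')(m) = Mul(2, m)
Add(Function('d')(10), Function('M')(Z, -39)) = Add(Mul(2, 10), Mul(11, Add(-2, -39))) = Add(20, Mul(11, -41)) = Add(20, -451) = -431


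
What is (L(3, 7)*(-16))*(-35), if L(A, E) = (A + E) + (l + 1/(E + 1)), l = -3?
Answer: 3990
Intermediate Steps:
L(A, E) = -3 + A + E + 1/(1 + E) (L(A, E) = (A + E) + (-3 + 1/(E + 1)) = (A + E) + (-3 + 1/(1 + E)) = -3 + A + E + 1/(1 + E))
(L(3, 7)*(-16))*(-35) = (((-2 + 3 + 7**2 - 2*7 + 3*7)/(1 + 7))*(-16))*(-35) = (((-2 + 3 + 49 - 14 + 21)/8)*(-16))*(-35) = (((1/8)*57)*(-16))*(-35) = ((57/8)*(-16))*(-35) = -114*(-35) = 3990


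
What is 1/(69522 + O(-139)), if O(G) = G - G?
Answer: 1/69522 ≈ 1.4384e-5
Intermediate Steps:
O(G) = 0
1/(69522 + O(-139)) = 1/(69522 + 0) = 1/69522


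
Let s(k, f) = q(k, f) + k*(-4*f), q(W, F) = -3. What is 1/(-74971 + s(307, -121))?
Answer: 1/73614 ≈ 1.3584e-5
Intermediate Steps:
s(k, f) = -3 - 4*f*k (s(k, f) = -3 + k*(-4*f) = -3 - 4*f*k)
1/(-74971 + s(307, -121)) = 1/(-74971 + (-3 - 4*(-121)*307)) = 1/(-74971 + (-3 + 148588)) = 1/(-74971 + 148585) = 1/73614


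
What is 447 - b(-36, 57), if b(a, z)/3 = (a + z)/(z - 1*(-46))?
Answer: 45978/103 ≈ 446.39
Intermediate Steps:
b(a, z) = 3*(a + z)/(46 + z) (b(a, z) = 3*((a + z)/(z - 1*(-46))) = 3*((a + z)/(z + 46)) = 3*((a + z)/(46 + z)) = 3*(a + z)/(46 + z))
447 - b(-36, 57) = 447 - 3*(-36 + 57)/(46 + 57) = 447 - 3*21/103 = 447 - 1*63/103 = 447 - 63/103 = 45978/103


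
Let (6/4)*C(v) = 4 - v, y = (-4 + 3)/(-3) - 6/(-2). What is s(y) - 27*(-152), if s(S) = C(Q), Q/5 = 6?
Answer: 12260/3 ≈ 4086.7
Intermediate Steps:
Q = 30 (Q = 5*6 = 30)
y = 10/3 (y = -1*(-1/3) - 6*(-1/2) = 1/3 + 3 = 10/3 ≈ 3.3333)
C(v) = 8/3 - 2*v/3 (C(v) = 2*(4 - v)/3 = 8/3 - 2*v/3)
s(S) = -52/3 (s(S) = 8/3 - 2/3*30 = 8/3 - 20 = -52/3)
s(y) - 27*(-152) = -52/3 - 27*(-152) = -52/3 + 4104 = 12260/3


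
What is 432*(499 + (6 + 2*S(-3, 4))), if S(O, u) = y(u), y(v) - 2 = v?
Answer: 223344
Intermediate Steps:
y(v) = 2 + v
S(O, u) = 2 + u
432*(499 + (6 + 2*S(-3, 4))) = 432*(499 + (6 + 2*(2 + 4))) = 432*(499 + (6 + 2*6)) = 432*(499 + (6 + 12)) = 432*(499 + 18) = 432*517 = 223344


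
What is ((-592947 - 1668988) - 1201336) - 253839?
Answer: -3717110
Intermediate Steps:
((-592947 - 1668988) - 1201336) - 253839 = (-2261935 - 1201336) - 253839 = -3463271 - 253839 = -3717110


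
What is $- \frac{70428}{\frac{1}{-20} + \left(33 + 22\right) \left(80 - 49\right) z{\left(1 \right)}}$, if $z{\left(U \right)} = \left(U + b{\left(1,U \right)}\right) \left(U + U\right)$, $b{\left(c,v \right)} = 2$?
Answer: $- \frac{1408560}{204599} \approx -6.8845$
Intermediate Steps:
$z{\left(U \right)} = 2 U \left(2 + U\right)$ ($z{\left(U \right)} = \left(U + 2\right) \left(U + U\right) = \left(2 + U\right) 2 U = 2 U \left(2 + U\right)$)
$- \frac{70428}{\frac{1}{-20} + \left(33 + 22\right) \left(80 - 49\right) z{\left(1 \right)}} = - \frac{70428}{\frac{1}{-20} + \left(33 + 22\right) \left(80 - 49\right) 2 \cdot 1 \left(2 + 1\right)} = - \frac{70428}{- \frac{1}{20} + 55 \cdot 31 \cdot 2 \cdot 1 \cdot 3} = - \frac{70428}{- \frac{1}{20} + 1705 \cdot 6} = - \frac{70428}{- \frac{1}{20} + 10230} = - \frac{70428}{\frac{204599}{20}} = \left(-70428\right) \frac{20}{204599} = - \frac{1408560}{204599}$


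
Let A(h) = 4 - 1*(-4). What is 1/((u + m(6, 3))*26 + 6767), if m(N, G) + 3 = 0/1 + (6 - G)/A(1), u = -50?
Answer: 4/21595 ≈ 0.00018523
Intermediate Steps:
A(h) = 8 (A(h) = 4 + 4 = 8)
m(N, G) = -9/4 - G/8 (m(N, G) = -3 + (0/1 + (6 - G)/8) = -3 + (0*1 + (6 - G)*(1/8)) = -3 + (0 + (3/4 - G/8)) = -3 + (3/4 - G/8) = -9/4 - G/8)
1/((u + m(6, 3))*26 + 6767) = 1/((-50 + (-9/4 - 1/8*3))*26 + 6767) = 1/((-50 + (-9/4 - 3/8))*26 + 6767) = 1/((-50 - 21/8)*26 + 6767) = 1/(-421/8*26 + 6767) = 1/(-5473/4 + 6767) = 1/(21595/4) = 4/21595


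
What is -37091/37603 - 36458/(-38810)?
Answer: -34285768/729686215 ≈ -0.046987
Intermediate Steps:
-37091/37603 - 36458/(-38810) = -37091*1/37603 - 36458*(-1/38810) = -37091/37603 + 18229/19405 = -34285768/729686215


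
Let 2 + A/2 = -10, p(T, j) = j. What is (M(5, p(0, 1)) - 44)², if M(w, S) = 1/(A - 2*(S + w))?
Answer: 2512225/1296 ≈ 1938.4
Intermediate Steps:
A = -24 (A = -4 + 2*(-10) = -4 - 20 = -24)
M(w, S) = 1/(-24 - 2*S - 2*w) (M(w, S) = 1/(-24 - 2*(S + w)) = 1/(-24 + (-2*S - 2*w)) = 1/(-24 - 2*S - 2*w))
(M(5, p(0, 1)) - 44)² = (-1/(24 + 2*1 + 2*5) - 44)² = (-1/(24 + 2 + 10) - 44)² = (-1/36 - 44)² = (-1585/36)² = 2512225/1296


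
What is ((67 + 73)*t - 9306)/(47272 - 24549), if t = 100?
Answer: 4694/22723 ≈ 0.20657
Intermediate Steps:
((67 + 73)*t - 9306)/(47272 - 24549) = ((67 + 73)*100 - 9306)/(47272 - 24549) = (140*100 - 9306)/22723 = (14000 - 9306)*(1/22723) = 4694*(1/22723) = 4694/22723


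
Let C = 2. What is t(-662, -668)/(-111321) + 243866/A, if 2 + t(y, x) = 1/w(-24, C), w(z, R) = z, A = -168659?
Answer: -93075643339/64372417848 ≈ -1.4459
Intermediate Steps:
t(y, x) = -49/24 (t(y, x) = -2 + 1/(-24) = -2 - 1/24 = -49/24)
t(-662, -668)/(-111321) + 243866/A = -49/24/(-111321) + 243866/(-168659) = -49/24*(-1/111321) + 243866*(-1/168659) = 7/381672 - 243866/168659 = -93075643339/64372417848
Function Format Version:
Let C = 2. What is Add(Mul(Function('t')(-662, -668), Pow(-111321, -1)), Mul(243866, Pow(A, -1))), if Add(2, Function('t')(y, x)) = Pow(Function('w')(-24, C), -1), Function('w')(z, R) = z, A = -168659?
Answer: Rational(-93075643339, 64372417848) ≈ -1.4459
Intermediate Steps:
Function('t')(y, x) = Rational(-49, 24) (Function('t')(y, x) = Add(-2, Pow(-24, -1)) = Add(-2, Rational(-1, 24)) = Rational(-49, 24))
Add(Mul(Function('t')(-662, -668), Pow(-111321, -1)), Mul(243866, Pow(A, -1))) = Add(Mul(Rational(-49, 24), Pow(-111321, -1)), Mul(243866, Pow(-168659, -1))) = Add(Mul(Rational(-49, 24), Rational(-1, 111321)), Mul(243866, Rational(-1, 168659))) = Add(Rational(7, 381672), Rational(-243866, 168659)) = Rational(-93075643339, 64372417848)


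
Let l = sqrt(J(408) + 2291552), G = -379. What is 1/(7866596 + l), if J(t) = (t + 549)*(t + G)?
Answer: 7866596/61883330307911 - sqrt(2319305)/61883330307911 ≈ 1.2710e-7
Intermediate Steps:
J(t) = (-379 + t)*(549 + t) (J(t) = (t + 549)*(t - 379) = (549 + t)*(-379 + t) = (-379 + t)*(549 + t))
l = sqrt(2319305) (l = sqrt((-208071 + 408**2 + 170*408) + 2291552) = sqrt((-208071 + 166464 + 69360) + 2291552) = sqrt(27753 + 2291552) = sqrt(2319305) ≈ 1522.9)
1/(7866596 + l) = 1/(7866596 + sqrt(2319305))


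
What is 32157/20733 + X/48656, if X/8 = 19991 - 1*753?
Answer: 99073388/21016351 ≈ 4.7141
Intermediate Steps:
X = 153904 (X = 8*(19991 - 1*753) = 8*(19991 - 753) = 8*19238 = 153904)
32157/20733 + X/48656 = 32157/20733 + 153904/48656 = 32157*(1/20733) + 153904*(1/48656) = 10719/6911 + 9619/3041 = 99073388/21016351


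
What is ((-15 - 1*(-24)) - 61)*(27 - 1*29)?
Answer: 104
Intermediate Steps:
((-15 - 1*(-24)) - 61)*(27 - 1*29) = ((-15 + 24) - 61)*(27 - 29) = (9 - 61)*(-2) = -52*(-2) = 104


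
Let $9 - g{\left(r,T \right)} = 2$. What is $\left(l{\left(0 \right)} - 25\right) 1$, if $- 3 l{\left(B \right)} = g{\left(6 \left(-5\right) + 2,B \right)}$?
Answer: $- \frac{82}{3} \approx -27.333$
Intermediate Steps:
$g{\left(r,T \right)} = 7$ ($g{\left(r,T \right)} = 9 - 2 = 7$)
$l{\left(B \right)} = - \frac{7}{3}$ ($l{\left(B \right)} = \left(- \frac{1}{3}\right) 7 = - \frac{7}{3}$)
$\left(l{\left(0 \right)} - 25\right) 1 = \left(- \frac{7}{3} - 25\right) 1 = \left(- \frac{82}{3}\right) 1 = - \frac{82}{3}$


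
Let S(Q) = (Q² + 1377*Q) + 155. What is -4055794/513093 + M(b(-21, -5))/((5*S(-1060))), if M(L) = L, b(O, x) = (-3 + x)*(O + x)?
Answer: -756789220266/95738878025 ≈ -7.9047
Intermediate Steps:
S(Q) = 155 + Q² + 1377*Q
-4055794/513093 + M(b(-21, -5))/((5*S(-1060))) = -4055794/513093 + ((-5)² - 3*(-21) - 3*(-5) - 21*(-5))/((5*(155 + (-1060)² + 1377*(-1060)))) = -4055794*1/513093 + (25 + 63 + 15 + 105)/((5*(155 + 1123600 - 1459620))) = -4055794/513093 + 208/((5*(-335865))) = -4055794/513093 + 208/(-1679325) = -4055794/513093 + 208*(-1/1679325) = -4055794/513093 - 208/1679325 = -756789220266/95738878025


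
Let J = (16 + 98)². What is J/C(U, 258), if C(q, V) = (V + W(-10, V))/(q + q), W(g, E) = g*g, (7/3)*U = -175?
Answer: -974700/179 ≈ -5445.3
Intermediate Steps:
U = -75 (U = (3/7)*(-175) = -75)
W(g, E) = g²
J = 12996 (J = 114² = 12996)
C(q, V) = (100 + V)/(2*q) (C(q, V) = (V + (-10)²)/(q + q) = (V + 100)/((2*q)) = (100 + V)*(1/(2*q)) = (100 + V)/(2*q))
J/C(U, 258) = 12996/(((½)*(100 + 258)/(-75))) = 12996/(((½)*(-1/75)*358)) = 12996/(-179/75) = 12996*(-75/179) = -974700/179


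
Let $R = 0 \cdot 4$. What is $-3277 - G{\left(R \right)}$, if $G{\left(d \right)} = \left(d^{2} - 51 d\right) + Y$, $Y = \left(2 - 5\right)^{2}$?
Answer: $-3286$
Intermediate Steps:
$R = 0$
$Y = 9$ ($Y = \left(-3\right)^{2} = 9$)
$G{\left(d \right)} = 9 + d^{2} - 51 d$ ($G{\left(d \right)} = \left(d^{2} - 51 d\right) + 9 = 9 + d^{2} - 51 d$)
$-3277 - G{\left(R \right)} = -3277 - \left(9 + 0^{2} - 0\right) = -3277 - \left(9 + 0 + 0\right) = -3277 - 9 = -3286$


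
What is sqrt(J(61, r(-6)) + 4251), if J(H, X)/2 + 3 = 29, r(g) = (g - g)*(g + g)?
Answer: sqrt(4303) ≈ 65.597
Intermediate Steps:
r(g) = 0 (r(g) = 0*(2*g) = 0)
J(H, X) = 52 (J(H, X) = -6 + 2*29 = -6 + 58 = 52)
sqrt(J(61, r(-6)) + 4251) = sqrt(52 + 4251) = sqrt(4303)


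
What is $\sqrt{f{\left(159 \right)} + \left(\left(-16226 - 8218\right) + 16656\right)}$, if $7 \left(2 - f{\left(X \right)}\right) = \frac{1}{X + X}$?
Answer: $\frac{i \sqrt{38580223962}}{2226} \approx 88.238 i$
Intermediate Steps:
$f{\left(X \right)} = 2 - \frac{1}{14 X}$ ($f{\left(X \right)} = 2 - \frac{1}{7 \left(X + X\right)} = 2 - \frac{1}{7 \cdot 2 X} = 2 - \frac{\frac{1}{2} \frac{1}{X}}{7} = 2 - \frac{1}{14 X}$)
$\sqrt{f{\left(159 \right)} + \left(\left(-16226 - 8218\right) + 16656\right)} = \sqrt{\left(2 - \frac{1}{14 \cdot 159}\right) + \left(\left(-16226 - 8218\right) + 16656\right)} = \sqrt{\left(2 - \frac{1}{2226}\right) + \left(-24444 + 16656\right)} = \sqrt{\left(2 - \frac{1}{2226}\right) - 7788} = \sqrt{\frac{4451}{2226} - 7788} = \sqrt{- \frac{17331637}{2226}} = \frac{i \sqrt{38580223962}}{2226}$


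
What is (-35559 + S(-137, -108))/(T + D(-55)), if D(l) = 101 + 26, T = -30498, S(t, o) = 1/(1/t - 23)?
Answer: 112082105/95729392 ≈ 1.1708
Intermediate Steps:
S(t, o) = 1/(-23 + 1/t)
D(l) = 127
(-35559 + S(-137, -108))/(T + D(-55)) = (-35559 - 1*(-137)/(-1 + 23*(-137)))/(-30498 + 127) = (-35559 - 1*(-137)/(-1 - 3151))/(-30371) = (-35559 - 1*(-137)/(-3152))*(-1/30371) = (-35559 - 1*(-137)*(-1/3152))*(-1/30371) = (-35559 - 137/3152)*(-1/30371) = -112082105/3152*(-1/30371) = 112082105/95729392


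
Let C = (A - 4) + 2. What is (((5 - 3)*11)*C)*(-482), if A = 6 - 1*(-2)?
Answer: -63624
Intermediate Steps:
A = 8 (A = 6 + 2 = 8)
C = 6 (C = (8 - 4) + 2 = 4 + 2 = 6)
(((5 - 3)*11)*C)*(-482) = (((5 - 3)*11)*6)*(-482) = ((2*11)*6)*(-482) = (22*6)*(-482) = 132*(-482) = -63624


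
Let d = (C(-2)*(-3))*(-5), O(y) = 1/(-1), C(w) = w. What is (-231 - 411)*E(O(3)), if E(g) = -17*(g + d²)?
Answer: 9811686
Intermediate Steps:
O(y) = -1
d = -30 (d = -2*(-3)*(-5) = 6*(-5) = -30)
E(g) = -15300 - 17*g (E(g) = -17*(g + (-30)²) = -17*(g + 900) = -17*(900 + g) = -15300 - 17*g)
(-231 - 411)*E(O(3)) = (-231 - 411)*(-15300 - 17*(-1)) = -642*(-15300 + 17) = -642*(-15283) = 9811686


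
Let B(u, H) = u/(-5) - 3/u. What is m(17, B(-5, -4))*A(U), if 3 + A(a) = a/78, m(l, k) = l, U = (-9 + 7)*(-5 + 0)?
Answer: -1904/39 ≈ -48.820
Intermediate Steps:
B(u, H) = -3/u - u/5 (B(u, H) = u*(-1/5) - 3/u = -u/5 - 3/u = -3/u - u/5)
U = 10 (U = -2*(-5) = 10)
A(a) = -3 + a/78
m(17, B(-5, -4))*A(U) = 17*(-3 + (1/78)*10) = 17*(-3 + 5/39) = 17*(-112/39) = -1904/39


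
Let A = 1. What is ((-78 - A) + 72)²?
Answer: 49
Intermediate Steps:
((-78 - A) + 72)² = ((-78 - 1*1) + 72)² = ((-78 - 1) + 72)² = (-79 + 72)² = (-7)² = 49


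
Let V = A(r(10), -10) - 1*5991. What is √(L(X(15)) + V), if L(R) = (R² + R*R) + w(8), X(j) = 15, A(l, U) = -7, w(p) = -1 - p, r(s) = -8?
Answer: I*√5557 ≈ 74.545*I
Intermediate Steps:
L(R) = -9 + 2*R² (L(R) = (R² + R*R) + (-1 - 1*8) = (R² + R²) + (-1 - 8) = 2*R² - 9 = -9 + 2*R²)
V = -5998 (V = -7 - 1*5991 = -7 - 5991 = -5998)
√(L(X(15)) + V) = √((-9 + 2*15²) - 5998) = √((-9 + 2*225) - 5998) = √((-9 + 450) - 5998) = √(441 - 5998) = √(-5557) = I*√5557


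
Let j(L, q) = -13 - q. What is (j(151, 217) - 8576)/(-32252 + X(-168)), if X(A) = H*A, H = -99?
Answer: 4403/7810 ≈ 0.56376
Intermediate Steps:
X(A) = -99*A
(j(151, 217) - 8576)/(-32252 + X(-168)) = ((-13 - 1*217) - 8576)/(-32252 - 99*(-168)) = ((-13 - 217) - 8576)/(-32252 + 16632) = (-230 - 8576)/(-15620) = -8806*(-1/15620) = 4403/7810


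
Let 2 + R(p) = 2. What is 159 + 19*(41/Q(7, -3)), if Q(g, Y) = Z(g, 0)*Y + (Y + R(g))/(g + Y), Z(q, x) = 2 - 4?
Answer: 6455/21 ≈ 307.38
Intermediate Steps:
Z(q, x) = -2
R(p) = 0 (R(p) = -2 + 2 = 0)
Q(g, Y) = -2*Y + Y/(Y + g) (Q(g, Y) = -2*Y + (Y + 0)/(g + Y) = -2*Y + Y/(Y + g))
159 + 19*(41/Q(7, -3)) = 159 + 19*(41/((-3*(1 - 2*(-3) - 2*7)/(-3 + 7)))) = 159 + 19*(41/((-3*(1 + 6 - 14)/4))) = 159 + 19*(41/((-3*¼*(-7)))) = 159 + 19*(41/(21/4)) = 159 + 19*(41*(4/21)) = 159 + 19*(164/21) = 159 + 3116/21 = 6455/21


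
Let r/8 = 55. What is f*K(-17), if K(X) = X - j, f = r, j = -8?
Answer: -3960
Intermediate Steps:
r = 440 (r = 8*55 = 440)
f = 440
K(X) = 8 + X (K(X) = X - 1*(-8) = X + 8 = 8 + X)
f*K(-17) = 440*(8 - 17) = 440*(-9) = -3960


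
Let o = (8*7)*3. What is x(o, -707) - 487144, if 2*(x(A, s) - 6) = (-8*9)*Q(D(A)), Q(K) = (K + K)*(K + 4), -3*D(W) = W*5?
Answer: -6051298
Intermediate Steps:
D(W) = -5*W/3 (D(W) = -W*5/3 = -5*W/3)
o = 168 (o = 56*3 = 168)
Q(K) = 2*K*(4 + K) (Q(K) = (2*K)*(4 + K) = 2*K*(4 + K))
x(A, s) = 6 + 120*A*(4 - 5*A/3) (x(A, s) = 6 + ((-8*9)*(2*(-5*A/3)*(4 - 5*A/3)))/2 = 6 + (-(-240)*A*(4 - 5*A/3))/2 = 6 + (240*A*(4 - 5*A/3))/2 = 6 + 120*A*(4 - 5*A/3))
x(o, -707) - 487144 = (6 - 200*168² + 480*168) - 487144 = (6 - 200*28224 + 80640) - 487144 = (6 - 5644800 + 80640) - 487144 = -5564154 - 487144 = -6051298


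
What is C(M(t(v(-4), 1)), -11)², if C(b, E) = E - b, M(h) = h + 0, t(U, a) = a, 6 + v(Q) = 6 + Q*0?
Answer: 144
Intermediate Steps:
v(Q) = 0 (v(Q) = -6 + (6 + Q*0) = -6 + (6 + 0) = -6 + 6 = 0)
M(h) = h
C(M(t(v(-4), 1)), -11)² = (-11 - 1*1)² = (-11 - 1)² = (-12)² = 144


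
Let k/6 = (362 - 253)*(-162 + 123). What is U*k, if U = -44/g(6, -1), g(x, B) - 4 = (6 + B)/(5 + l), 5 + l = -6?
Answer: 6733584/19 ≈ 3.5440e+5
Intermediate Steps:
l = -11 (l = -5 - 6 = -11)
g(x, B) = 3 - B/6 (g(x, B) = 4 + (6 + B)/(5 - 11) = 4 + (6 + B)/(-6) = 4 + (6 + B)*(-⅙) = 4 + (-1 - B/6) = 3 - B/6)
k = -25506 (k = 6*((362 - 253)*(-162 + 123)) = 6*(109*(-39)) = 6*(-4251) = -25506)
U = -264/19 (U = -44/(3 - ⅙*(-1)) = -44/(3 + ⅙) = -44/19/6 = -44*6/19 = -264/19 ≈ -13.895)
U*k = -264/19*(-25506) = 6733584/19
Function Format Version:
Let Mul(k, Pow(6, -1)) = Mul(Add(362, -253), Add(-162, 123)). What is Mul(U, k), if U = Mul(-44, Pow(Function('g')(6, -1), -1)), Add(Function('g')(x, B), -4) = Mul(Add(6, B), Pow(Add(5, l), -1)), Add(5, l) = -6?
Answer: Rational(6733584, 19) ≈ 3.5440e+5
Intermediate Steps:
l = -11 (l = Add(-5, -6) = -11)
Function('g')(x, B) = Add(3, Mul(Rational(-1, 6), B)) (Function('g')(x, B) = Add(4, Mul(Add(6, B), Pow(Add(5, -11), -1))) = Add(4, Mul(Add(6, B), Pow(-6, -1))) = Add(4, Mul(Add(6, B), Rational(-1, 6))) = Add(4, Add(-1, Mul(Rational(-1, 6), B))) = Add(3, Mul(Rational(-1, 6), B)))
k = -25506 (k = Mul(6, Mul(Add(362, -253), Add(-162, 123))) = Mul(6, Mul(109, -39)) = Mul(6, -4251) = -25506)
U = Rational(-264, 19) (U = Mul(-44, Pow(Add(3, Mul(Rational(-1, 6), -1)), -1)) = Mul(-44, Pow(Add(3, Rational(1, 6)), -1)) = Mul(-44, Pow(Rational(19, 6), -1)) = Mul(-44, Rational(6, 19)) = Rational(-264, 19) ≈ -13.895)
Mul(U, k) = Mul(Rational(-264, 19), -25506) = Rational(6733584, 19)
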